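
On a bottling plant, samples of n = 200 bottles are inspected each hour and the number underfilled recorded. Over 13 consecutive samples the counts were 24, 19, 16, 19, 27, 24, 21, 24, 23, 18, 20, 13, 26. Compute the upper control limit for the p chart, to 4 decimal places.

p̄ = Σdᵢ / (k·n) = 274 / (13 × 200) = 0.10538
UCL = p̄ + 3·√(p̄(1−p̄)/n) = 0.10538 + 3 × √(0.10538×0.89462/200) = 0.10538 + 3 × 0.02171 = 0.17052

0.1705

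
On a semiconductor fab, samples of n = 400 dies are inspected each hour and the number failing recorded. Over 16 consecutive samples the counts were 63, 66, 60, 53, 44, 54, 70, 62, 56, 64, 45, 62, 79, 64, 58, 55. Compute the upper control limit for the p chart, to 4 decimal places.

0.2027

p̄ = Σdᵢ / (k·n) = 955 / (16 × 400) = 0.14922
UCL = p̄ + 3·√(p̄(1−p̄)/n) = 0.14922 + 3 × √(0.14922×0.85078/400) = 0.14922 + 3 × 0.01782 = 0.20266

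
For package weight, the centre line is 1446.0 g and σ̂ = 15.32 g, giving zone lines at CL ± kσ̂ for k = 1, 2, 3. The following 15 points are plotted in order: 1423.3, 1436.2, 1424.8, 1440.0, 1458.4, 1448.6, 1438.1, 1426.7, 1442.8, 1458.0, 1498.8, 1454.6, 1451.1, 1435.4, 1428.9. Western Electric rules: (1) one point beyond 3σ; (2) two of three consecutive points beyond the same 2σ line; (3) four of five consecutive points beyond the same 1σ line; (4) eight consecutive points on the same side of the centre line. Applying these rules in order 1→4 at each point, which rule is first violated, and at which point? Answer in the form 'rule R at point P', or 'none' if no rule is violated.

Zone of each point (C = within 1σ̂, B = 1σ̂–2σ̂, A = 2σ̂–3σ̂, * = beyond 3σ̂; sign = side of CL): 1:-B, 2:-C, 3:-B, 4:-C, 5:+C, 6:+C, 7:-C, 8:-B, 9:-C, 10:+C, 11:+*, 12:+C, 13:+C, 14:-C, 15:-B
Rule 1 (one point beyond the 3σ limits) is satisfied at point 11.

rule 1 at point 11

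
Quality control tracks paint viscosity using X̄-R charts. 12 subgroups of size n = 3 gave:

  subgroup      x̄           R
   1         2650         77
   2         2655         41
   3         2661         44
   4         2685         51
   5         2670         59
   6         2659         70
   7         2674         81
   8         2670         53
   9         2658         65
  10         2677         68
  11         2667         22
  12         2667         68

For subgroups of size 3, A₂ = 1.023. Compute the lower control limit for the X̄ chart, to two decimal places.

X̄̄ = (2650 + 2655 + 2661 + 2685 + 2670 + 2659 + 2674 + 2670 + 2658 + 2677 + 2667 + 2667) / 12 = 31993.0000 / 12 = 2666.0833
R̄ = (77 + 41 + 44 + 51 + 59 + 70 + 81 + 53 + 65 + 68 + 22 + 68) / 12 = 699.0000 / 12 = 58.2500
LCL = X̄̄ − A₂·R̄ = 2666.0833 − 1.023 × 58.2500 = 2606.4936

2606.49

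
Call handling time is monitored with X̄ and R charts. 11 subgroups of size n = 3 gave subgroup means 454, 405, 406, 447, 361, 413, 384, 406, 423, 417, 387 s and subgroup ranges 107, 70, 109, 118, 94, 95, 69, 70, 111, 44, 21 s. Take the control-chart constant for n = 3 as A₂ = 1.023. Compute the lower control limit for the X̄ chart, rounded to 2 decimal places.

324.92

X̄̄ = (454 + 405 + 406 + 447 + 361 + 413 + 384 + 406 + 423 + 417 + 387) / 11 = 4503.0000 / 11 = 409.3636
R̄ = (107 + 70 + 109 + 118 + 94 + 95 + 69 + 70 + 111 + 44 + 21) / 11 = 908.0000 / 11 = 82.5455
LCL = X̄̄ − A₂·R̄ = 409.3636 − 1.023 × 82.5455 = 324.9196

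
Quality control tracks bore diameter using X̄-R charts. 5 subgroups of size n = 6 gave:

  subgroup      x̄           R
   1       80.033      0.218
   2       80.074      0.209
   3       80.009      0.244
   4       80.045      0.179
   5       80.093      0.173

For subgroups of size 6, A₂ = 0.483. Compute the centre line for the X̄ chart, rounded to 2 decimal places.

X̄̄ = (80.033 + 80.074 + 80.009 + 80.045 + 80.093) / 5 = 400.2540 / 5 = 80.0508
CL = X̄̄ = 80.0508

80.05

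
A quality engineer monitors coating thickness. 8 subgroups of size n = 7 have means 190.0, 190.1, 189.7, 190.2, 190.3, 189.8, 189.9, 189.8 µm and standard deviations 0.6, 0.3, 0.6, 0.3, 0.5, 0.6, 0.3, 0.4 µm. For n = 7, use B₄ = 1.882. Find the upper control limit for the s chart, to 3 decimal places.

0.847

s̄ = (0.6 + 0.3 + 0.6 + 0.3 + 0.5 + 0.6 + 0.3 + 0.4) / 8 = 0.4500
UCL_s = B₄·s̄ = 1.882 × 0.4500 = 0.8469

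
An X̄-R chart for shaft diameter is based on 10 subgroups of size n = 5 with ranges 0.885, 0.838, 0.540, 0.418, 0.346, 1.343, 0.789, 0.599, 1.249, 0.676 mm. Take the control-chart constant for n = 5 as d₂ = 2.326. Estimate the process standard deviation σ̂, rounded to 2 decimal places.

0.33

R̄ = (0.885 + 0.838 + 0.540 + 0.418 + 0.346 + 1.343 + 0.789 + 0.599 + 1.249 + 0.676) / 10 = 0.7683
σ̂ = R̄ / d₂ = 0.7683 / 2.326 = 0.3303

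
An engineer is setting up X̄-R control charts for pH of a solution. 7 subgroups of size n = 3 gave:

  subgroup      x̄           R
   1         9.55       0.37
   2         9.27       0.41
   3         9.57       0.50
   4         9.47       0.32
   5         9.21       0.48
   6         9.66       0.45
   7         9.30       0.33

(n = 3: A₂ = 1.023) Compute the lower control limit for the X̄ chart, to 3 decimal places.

9.015

X̄̄ = (9.55 + 9.27 + 9.57 + 9.47 + 9.21 + 9.66 + 9.30) / 7 = 66.0300 / 7 = 9.4329
R̄ = (0.37 + 0.41 + 0.50 + 0.32 + 0.48 + 0.45 + 0.33) / 7 = 2.8600 / 7 = 0.4086
LCL = X̄̄ − A₂·R̄ = 9.4329 − 1.023 × 0.4086 = 9.0149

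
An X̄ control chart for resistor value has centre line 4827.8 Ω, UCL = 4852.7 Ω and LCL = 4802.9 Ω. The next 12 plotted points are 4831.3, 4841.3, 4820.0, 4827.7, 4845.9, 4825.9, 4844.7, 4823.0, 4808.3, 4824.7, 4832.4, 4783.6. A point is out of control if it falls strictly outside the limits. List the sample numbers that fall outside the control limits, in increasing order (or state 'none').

Compare each point to [4802.9, 4852.7]: sample 12 = 4783.6 < LCL.

12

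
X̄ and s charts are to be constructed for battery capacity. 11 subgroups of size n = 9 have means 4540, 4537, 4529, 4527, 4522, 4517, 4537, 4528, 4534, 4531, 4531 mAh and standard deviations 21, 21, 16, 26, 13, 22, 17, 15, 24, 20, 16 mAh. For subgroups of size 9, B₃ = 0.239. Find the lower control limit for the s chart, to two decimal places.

s̄ = (21 + 21 + 16 + 26 + 13 + 22 + 17 + 15 + 24 + 20 + 16) / 11 = 19.1818
LCL_s = B₃·s̄ = 0.239 × 19.1818 = 4.5845

4.58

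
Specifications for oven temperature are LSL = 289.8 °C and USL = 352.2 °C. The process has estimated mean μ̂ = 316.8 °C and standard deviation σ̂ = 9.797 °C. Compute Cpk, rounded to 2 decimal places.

Cpu = (USL − μ̂) / (3σ̂) = (352.2 − 316.8) / (3 × 9.797) = 1.2045; Cpl = (μ̂ − LSL) / (3σ̂) = (316.8 − 289.8) / (3 × 9.797) = 0.9186; Cpk = min(Cpu, Cpl) = 0.9186

0.92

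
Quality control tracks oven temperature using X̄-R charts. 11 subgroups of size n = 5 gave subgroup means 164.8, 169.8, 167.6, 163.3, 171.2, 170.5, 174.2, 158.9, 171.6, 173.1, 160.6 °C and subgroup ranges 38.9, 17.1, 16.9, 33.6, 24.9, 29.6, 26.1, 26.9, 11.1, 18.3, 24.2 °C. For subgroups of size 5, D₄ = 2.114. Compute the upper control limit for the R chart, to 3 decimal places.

R̄ = (38.9 + 17.1 + 16.9 + 33.6 + 24.9 + 29.6 + 26.1 + 26.9 + 11.1 + 18.3 + 24.2) / 11 = 267.6000 / 11 = 24.3273
UCL_R = D₄·R̄ = 2.114 × 24.3273 = 51.4279

51.428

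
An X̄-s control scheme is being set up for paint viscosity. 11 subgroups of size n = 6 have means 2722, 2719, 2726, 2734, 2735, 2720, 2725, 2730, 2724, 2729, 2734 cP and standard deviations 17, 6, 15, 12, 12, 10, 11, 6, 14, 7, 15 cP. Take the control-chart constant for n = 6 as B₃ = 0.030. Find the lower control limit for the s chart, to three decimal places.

0.341

s̄ = (17 + 6 + 15 + 12 + 12 + 10 + 11 + 6 + 14 + 7 + 15) / 11 = 11.3636
LCL_s = B₃·s̄ = 0.030 × 11.3636 = 0.3409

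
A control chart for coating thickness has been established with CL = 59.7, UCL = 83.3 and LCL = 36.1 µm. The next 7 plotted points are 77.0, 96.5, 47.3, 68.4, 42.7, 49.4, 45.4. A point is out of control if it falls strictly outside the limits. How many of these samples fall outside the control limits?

1

Compare each point to [36.1, 83.3]: sample 2 = 96.5 > UCL.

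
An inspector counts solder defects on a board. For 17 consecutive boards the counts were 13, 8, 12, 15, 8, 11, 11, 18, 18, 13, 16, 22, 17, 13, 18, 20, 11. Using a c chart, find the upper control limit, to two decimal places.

c̄ = (13 + 8 + 12 + 15 + 8 + 11 + 11 + 18 + 18 + 13 + 16 + 22 + 17 + 13 + 18 + 20 + 11) / 17 = 244 / 17 = 14.3529
UCL = c̄ + 3√c̄ = 14.3529 + 3 × √14.3529 = 14.3529 + 3 × 3.7885 = 25.7185

25.72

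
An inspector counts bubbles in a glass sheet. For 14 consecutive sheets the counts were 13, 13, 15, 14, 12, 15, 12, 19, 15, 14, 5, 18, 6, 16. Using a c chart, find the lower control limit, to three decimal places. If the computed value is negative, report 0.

c̄ = (13 + 13 + 15 + 14 + 12 + 15 + 12 + 19 + 15 + 14 + 5 + 18 + 6 + 16) / 14 = 187 / 14 = 13.3571
LCL = c̄ − 3√c̄ = 13.3571 − 3 × 3.6547 = 2.3929

2.393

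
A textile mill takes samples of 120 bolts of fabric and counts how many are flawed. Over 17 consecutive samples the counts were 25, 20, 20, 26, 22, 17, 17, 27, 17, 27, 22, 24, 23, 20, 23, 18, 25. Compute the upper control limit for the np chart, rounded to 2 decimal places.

34.64

p̄ = Σdᵢ / (k·n) = 373 / (17 × 120) = 0.18284
UCL = np̄ + 3·√(np̄(1−p̄)) = 21.9412 + 3 × √(21.9412×0.81716) = 21.9412 + 3 × 4.2343 = 34.6441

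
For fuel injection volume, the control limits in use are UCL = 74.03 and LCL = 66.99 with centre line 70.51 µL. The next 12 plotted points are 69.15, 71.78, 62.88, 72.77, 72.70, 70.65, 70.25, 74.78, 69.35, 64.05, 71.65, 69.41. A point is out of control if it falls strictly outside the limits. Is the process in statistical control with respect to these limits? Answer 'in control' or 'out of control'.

out of control

Compare each point to [66.99, 74.03]: sample 3 = 62.88 < LCL; sample 8 = 74.78 > UCL; sample 10 = 64.05 < LCL.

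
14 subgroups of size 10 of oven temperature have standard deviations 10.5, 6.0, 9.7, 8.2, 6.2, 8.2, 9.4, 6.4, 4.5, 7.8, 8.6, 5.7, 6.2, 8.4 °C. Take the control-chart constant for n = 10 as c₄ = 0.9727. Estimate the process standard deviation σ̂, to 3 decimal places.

s̄ = (10.5 + 6.0 + 9.7 + 8.2 + 6.2 + 8.2 + 9.4 + 6.4 + 4.5 + 7.8 + 8.6 + 5.7 + 6.2 + 8.4) / 14 = 7.5571
σ̂ = s̄ / c₄ = 7.5571 / 0.9727 = 7.7692

7.769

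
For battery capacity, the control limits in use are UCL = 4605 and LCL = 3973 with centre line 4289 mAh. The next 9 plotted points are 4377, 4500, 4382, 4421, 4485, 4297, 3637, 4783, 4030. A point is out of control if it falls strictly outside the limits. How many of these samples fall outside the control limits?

2

Compare each point to [3973, 4605]: sample 7 = 3637 < LCL; sample 8 = 4783 > UCL.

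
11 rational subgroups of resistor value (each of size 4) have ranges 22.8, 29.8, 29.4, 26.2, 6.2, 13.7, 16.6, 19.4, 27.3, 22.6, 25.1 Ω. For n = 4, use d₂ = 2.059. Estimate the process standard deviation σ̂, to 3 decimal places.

R̄ = (22.8 + 29.8 + 29.4 + 26.2 + 6.2 + 13.7 + 16.6 + 19.4 + 27.3 + 22.6 + 25.1) / 11 = 21.7364
σ̂ = R̄ / d₂ = 21.7364 / 2.059 = 10.5568

10.557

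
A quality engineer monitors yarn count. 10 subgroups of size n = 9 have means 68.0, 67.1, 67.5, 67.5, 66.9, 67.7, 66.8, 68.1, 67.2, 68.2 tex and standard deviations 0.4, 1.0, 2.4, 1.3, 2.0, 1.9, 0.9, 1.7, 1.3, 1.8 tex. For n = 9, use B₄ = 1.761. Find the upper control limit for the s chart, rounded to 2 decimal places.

2.59

s̄ = (0.4 + 1.0 + 2.4 + 1.3 + 2.0 + 1.9 + 0.9 + 1.7 + 1.3 + 1.8) / 10 = 1.4700
UCL_s = B₄·s̄ = 1.761 × 1.4700 = 2.5887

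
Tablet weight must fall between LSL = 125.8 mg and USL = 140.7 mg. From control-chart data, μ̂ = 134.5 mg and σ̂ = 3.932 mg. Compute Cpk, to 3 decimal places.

0.526

Cpu = (USL − μ̂) / (3σ̂) = (140.7 − 134.5) / (3 × 3.932) = 0.5256; Cpl = (μ̂ − LSL) / (3σ̂) = (134.5 − 125.8) / (3 × 3.932) = 0.7375; Cpk = min(Cpu, Cpl) = 0.5256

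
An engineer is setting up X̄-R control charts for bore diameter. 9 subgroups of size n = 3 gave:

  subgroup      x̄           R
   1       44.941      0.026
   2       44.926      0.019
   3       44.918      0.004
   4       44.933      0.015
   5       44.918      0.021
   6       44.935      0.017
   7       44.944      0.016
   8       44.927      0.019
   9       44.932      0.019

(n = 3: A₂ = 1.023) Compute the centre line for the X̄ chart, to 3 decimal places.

44.930

X̄̄ = (44.941 + 44.926 + 44.918 + 44.933 + 44.918 + 44.935 + 44.944 + 44.927 + 44.932) / 9 = 404.3740 / 9 = 44.9304
CL = X̄̄ = 44.9304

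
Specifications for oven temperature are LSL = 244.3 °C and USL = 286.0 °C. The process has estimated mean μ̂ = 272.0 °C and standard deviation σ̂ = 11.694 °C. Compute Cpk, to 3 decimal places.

Cpu = (USL − μ̂) / (3σ̂) = (286.0 − 272.0) / (3 × 11.694) = 0.3991; Cpl = (μ̂ − LSL) / (3σ̂) = (272.0 − 244.3) / (3 × 11.694) = 0.7896; Cpk = min(Cpu, Cpl) = 0.3991

0.399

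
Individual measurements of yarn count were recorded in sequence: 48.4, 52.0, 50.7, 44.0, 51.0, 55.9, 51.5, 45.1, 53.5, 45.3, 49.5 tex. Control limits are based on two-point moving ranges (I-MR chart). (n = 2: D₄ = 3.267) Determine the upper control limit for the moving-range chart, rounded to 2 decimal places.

18.00

Moving ranges: 3.6, 1.3, 6.7, 7.0, 4.9, 4.4, 6.4, 8.4, 8.2, 4.2; M̄R̄ = 55.1000 / 10 = 5.5100
UCL_MR = D₄·M̄R̄ = 3.267 × 5.5100 = 18.0012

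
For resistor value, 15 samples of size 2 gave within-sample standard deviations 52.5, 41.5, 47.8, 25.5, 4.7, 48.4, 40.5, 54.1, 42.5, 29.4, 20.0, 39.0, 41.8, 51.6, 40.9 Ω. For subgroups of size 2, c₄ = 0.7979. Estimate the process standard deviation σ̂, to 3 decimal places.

48.477

s̄ = (52.5 + 41.5 + 47.8 + 25.5 + 4.7 + 48.4 + 40.5 + 54.1 + 42.5 + 29.4 + 20.0 + 39.0 + 41.8 + 51.6 + 40.9) / 15 = 38.6800
σ̂ = s̄ / c₄ = 38.6800 / 0.7979 = 48.4773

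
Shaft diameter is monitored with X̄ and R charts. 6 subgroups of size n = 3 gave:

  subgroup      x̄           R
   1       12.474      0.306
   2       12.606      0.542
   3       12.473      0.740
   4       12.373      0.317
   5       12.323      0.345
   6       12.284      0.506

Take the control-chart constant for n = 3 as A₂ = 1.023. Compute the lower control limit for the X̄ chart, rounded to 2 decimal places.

11.95

X̄̄ = (12.474 + 12.606 + 12.473 + 12.373 + 12.323 + 12.284) / 6 = 74.5330 / 6 = 12.4222
R̄ = (0.306 + 0.542 + 0.740 + 0.317 + 0.345 + 0.506) / 6 = 2.7560 / 6 = 0.4593
LCL = X̄̄ − A₂·R̄ = 12.4222 − 1.023 × 0.4593 = 11.9523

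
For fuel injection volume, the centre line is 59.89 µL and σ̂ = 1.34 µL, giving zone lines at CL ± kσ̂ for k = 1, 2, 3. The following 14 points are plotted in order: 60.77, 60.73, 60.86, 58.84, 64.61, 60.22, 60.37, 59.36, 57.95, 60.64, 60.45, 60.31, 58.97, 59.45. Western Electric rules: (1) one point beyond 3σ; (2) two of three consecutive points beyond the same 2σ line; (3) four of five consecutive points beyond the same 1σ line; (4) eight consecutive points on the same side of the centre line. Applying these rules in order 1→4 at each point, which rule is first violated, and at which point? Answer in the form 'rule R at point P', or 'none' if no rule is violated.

Zone of each point (C = within 1σ̂, B = 1σ̂–2σ̂, A = 2σ̂–3σ̂, * = beyond 3σ̂; sign = side of CL): 1:+C, 2:+C, 3:+C, 4:-C, 5:+*, 6:+C, 7:+C, 8:-C, 9:-B, 10:+C, 11:+C, 12:+C, 13:-C, 14:-C
Rule 1 (one point beyond the 3σ limits) is satisfied at point 5.

rule 1 at point 5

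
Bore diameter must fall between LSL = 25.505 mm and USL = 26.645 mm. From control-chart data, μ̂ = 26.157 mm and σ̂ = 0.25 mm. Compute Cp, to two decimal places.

0.76

Cp = (USL − LSL) / (6σ̂) = (26.645 − 25.505) / (6 × 0.25) = 1.1400 / 1.5000 = 0.7600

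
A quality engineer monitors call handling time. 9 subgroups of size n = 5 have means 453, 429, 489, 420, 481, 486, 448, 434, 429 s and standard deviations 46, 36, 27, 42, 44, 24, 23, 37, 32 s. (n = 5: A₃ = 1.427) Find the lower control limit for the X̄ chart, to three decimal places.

X̄̄ = (453 + 429 + 489 + 420 + 481 + 486 + 448 + 434 + 429) / 9 = 452.1111
s̄ = (46 + 36 + 27 + 42 + 44 + 24 + 23 + 37 + 32) / 9 = 34.5556
LCL = X̄̄ − A₃·s̄ = 452.1111 − 1.427 × 34.5556 = 402.8003

402.800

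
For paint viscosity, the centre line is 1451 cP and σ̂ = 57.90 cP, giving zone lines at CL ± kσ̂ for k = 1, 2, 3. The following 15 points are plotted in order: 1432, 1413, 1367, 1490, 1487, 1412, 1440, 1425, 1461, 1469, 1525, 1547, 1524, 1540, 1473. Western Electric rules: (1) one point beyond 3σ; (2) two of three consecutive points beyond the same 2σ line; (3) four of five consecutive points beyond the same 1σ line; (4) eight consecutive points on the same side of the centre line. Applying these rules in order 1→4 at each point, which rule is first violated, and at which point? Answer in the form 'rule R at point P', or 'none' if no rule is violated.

rule 3 at point 14

Zone of each point (C = within 1σ̂, B = 1σ̂–2σ̂, A = 2σ̂–3σ̂, * = beyond 3σ̂; sign = side of CL): 1:-C, 2:-C, 3:-B, 4:+C, 5:+C, 6:-C, 7:-C, 8:-C, 9:+C, 10:+C, 11:+B, 12:+B, 13:+B, 14:+B, 15:+C
Rule 3 (four of five consecutive points beyond the same 1σ limit) is satisfied at point 14.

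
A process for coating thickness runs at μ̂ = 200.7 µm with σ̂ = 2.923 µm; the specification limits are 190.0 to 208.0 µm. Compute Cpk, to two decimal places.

0.83

Cpu = (USL − μ̂) / (3σ̂) = (208.0 − 200.7) / (3 × 2.923) = 0.8325; Cpl = (μ̂ − LSL) / (3σ̂) = (200.7 − 190.0) / (3 × 2.923) = 1.2202; Cpk = min(Cpu, Cpl) = 0.8325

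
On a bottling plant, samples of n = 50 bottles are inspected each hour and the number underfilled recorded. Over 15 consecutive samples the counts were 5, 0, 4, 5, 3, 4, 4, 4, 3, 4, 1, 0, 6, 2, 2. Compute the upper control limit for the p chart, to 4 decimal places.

0.1655

p̄ = Σdᵢ / (k·n) = 47 / (15 × 50) = 0.06267
UCL = p̄ + 3·√(p̄(1−p̄)/n) = 0.06267 + 3 × √(0.06267×0.93733/50) = 0.06267 + 3 × 0.03428 = 0.16549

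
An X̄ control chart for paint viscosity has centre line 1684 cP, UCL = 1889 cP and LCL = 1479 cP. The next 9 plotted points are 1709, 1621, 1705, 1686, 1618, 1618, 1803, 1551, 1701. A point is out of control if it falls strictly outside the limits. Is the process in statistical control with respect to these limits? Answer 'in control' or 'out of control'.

in control

All 9 points lie within [1479, 1889].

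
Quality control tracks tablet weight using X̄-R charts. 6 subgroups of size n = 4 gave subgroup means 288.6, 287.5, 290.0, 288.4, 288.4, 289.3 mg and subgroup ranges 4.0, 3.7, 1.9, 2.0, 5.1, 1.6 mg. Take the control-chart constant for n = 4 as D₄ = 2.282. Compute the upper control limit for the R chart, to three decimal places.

6.960

R̄ = (4.0 + 3.7 + 1.9 + 2.0 + 5.1 + 1.6) / 6 = 18.3000 / 6 = 3.0500
UCL_R = D₄·R̄ = 2.282 × 3.0500 = 6.9601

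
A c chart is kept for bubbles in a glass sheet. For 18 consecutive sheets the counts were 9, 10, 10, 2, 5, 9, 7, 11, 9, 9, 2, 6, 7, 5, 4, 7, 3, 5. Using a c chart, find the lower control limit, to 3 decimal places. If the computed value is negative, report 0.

0.000

c̄ = (9 + 10 + 10 + 2 + 5 + 9 + 7 + 11 + 9 + 9 + 2 + 6 + 7 + 5 + 4 + 7 + 3 + 5) / 18 = 120 / 18 = 6.6667
LCL = c̄ − 3√c̄ = 6.6667 − 3 × 2.5820 = -1.0793 → 0 (cannot be negative)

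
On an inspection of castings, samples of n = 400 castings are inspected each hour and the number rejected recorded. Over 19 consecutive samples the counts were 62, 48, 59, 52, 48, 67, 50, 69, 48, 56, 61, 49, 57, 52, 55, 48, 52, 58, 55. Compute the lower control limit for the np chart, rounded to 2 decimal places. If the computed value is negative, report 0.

34.38

p̄ = Σdᵢ / (k·n) = 1046 / (19 × 400) = 0.13763
LCL = np̄ − 3·√(np̄(1−p̄)) = 55.0526 − 3 × 6.8903 = 34.3819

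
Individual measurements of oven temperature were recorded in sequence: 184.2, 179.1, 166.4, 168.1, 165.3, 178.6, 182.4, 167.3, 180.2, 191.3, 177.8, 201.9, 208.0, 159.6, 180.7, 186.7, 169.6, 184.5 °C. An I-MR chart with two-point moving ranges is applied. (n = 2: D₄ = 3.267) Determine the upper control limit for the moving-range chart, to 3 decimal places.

Moving ranges: 5.1, 12.7, 1.7, 2.8, 13.3, 3.8, 15.1, 12.9, 11.1, 13.5, 24.1, 6.1, 48.4, 21.1, 6.0, 17.1, 14.9; M̄R̄ = 229.7000 / 17 = 13.5118
UCL_MR = D₄·M̄R̄ = 3.267 × 13.5118 = 44.1429

44.143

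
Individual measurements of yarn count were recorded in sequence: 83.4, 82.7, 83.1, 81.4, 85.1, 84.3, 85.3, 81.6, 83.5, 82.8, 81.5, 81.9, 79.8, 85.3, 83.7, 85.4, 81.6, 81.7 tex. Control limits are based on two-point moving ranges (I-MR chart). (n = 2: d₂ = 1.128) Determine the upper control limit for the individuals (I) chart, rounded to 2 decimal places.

X̄ = (83.4 + 82.7 + 83.1 + 81.4 + 85.1 + 84.3 + 85.3 + 81.6 + 83.5 + 82.8 + 81.5 + 81.9 + 79.8 + 85.3 + 83.7 + 85.4 + 81.6 + 81.7) / 18 = 83.0056
Moving ranges: 0.7, 0.4, 1.7, 3.7, 0.8, 1.0, 3.7, 1.9, 0.7, 1.3, 0.4, 2.1, 5.5, 1.6, 1.7, 3.8, 0.1; M̄R̄ = 31.1000 / 17 = 1.8294
UCL = X̄ + 3·M̄R̄/d₂ = 83.0056 + 3 × 1.8294 / 1.128 = 87.8710

87.87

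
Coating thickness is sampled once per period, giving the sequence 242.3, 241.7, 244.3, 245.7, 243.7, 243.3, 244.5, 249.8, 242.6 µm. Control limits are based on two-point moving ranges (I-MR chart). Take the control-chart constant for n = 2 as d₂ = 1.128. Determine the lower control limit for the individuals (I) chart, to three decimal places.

237.329

X̄ = (242.3 + 241.7 + 244.3 + 245.7 + 243.7 + 243.3 + 244.5 + 249.8 + 242.6) / 9 = 244.2111
Moving ranges: 0.6, 2.6, 1.4, 2.0, 0.4, 1.2, 5.3, 7.2; M̄R̄ = 20.7000 / 8 = 2.5875
LCL = X̄ − 3·M̄R̄/d₂ = 244.2111 − 3 × 2.5875 / 1.128 = 237.3295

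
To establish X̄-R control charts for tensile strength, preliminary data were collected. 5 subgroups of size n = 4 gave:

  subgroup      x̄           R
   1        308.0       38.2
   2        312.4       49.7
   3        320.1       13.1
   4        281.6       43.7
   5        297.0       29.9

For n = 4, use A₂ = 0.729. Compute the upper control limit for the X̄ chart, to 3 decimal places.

X̄̄ = (308.0 + 312.4 + 320.1 + 281.6 + 297.0) / 5 = 1519.1000 / 5 = 303.8200
R̄ = (38.2 + 49.7 + 13.1 + 43.7 + 29.9) / 5 = 174.6000 / 5 = 34.9200
UCL = X̄̄ + A₂·R̄ = 303.8200 + 0.729 × 34.9200 = 329.2767

329.277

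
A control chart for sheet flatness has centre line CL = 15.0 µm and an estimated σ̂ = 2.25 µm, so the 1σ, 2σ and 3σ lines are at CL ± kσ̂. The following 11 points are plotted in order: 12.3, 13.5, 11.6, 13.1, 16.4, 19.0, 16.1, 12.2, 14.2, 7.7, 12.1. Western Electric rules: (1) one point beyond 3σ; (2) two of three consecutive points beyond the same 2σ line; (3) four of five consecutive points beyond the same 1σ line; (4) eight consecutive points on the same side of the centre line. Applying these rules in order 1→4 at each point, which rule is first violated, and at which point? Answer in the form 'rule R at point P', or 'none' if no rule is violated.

Zone of each point (C = within 1σ̂, B = 1σ̂–2σ̂, A = 2σ̂–3σ̂, * = beyond 3σ̂; sign = side of CL): 1:-B, 2:-C, 3:-B, 4:-C, 5:+C, 6:+B, 7:+C, 8:-B, 9:-C, 10:-*, 11:-B
Rule 1 (one point beyond the 3σ limits) is satisfied at point 10.

rule 1 at point 10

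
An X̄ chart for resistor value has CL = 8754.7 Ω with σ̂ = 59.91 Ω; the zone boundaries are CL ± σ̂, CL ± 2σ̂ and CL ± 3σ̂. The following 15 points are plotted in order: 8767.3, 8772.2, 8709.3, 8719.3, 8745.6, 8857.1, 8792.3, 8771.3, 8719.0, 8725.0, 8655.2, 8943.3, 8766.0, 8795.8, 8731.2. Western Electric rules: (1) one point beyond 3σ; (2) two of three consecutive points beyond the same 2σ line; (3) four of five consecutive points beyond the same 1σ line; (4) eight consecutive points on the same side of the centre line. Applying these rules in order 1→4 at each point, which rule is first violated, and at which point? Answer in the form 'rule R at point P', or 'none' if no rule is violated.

rule 1 at point 12

Zone of each point (C = within 1σ̂, B = 1σ̂–2σ̂, A = 2σ̂–3σ̂, * = beyond 3σ̂; sign = side of CL): 1:+C, 2:+C, 3:-C, 4:-C, 5:-C, 6:+B, 7:+C, 8:+C, 9:-C, 10:-C, 11:-B, 12:+*, 13:+C, 14:+C, 15:-C
Rule 1 (one point beyond the 3σ limits) is satisfied at point 12.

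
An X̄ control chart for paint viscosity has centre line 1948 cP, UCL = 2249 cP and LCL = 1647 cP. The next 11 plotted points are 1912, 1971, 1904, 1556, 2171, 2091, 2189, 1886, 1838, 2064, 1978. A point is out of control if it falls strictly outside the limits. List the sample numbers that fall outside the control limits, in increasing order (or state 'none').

4

Compare each point to [1647, 2249]: sample 4 = 1556 < LCL.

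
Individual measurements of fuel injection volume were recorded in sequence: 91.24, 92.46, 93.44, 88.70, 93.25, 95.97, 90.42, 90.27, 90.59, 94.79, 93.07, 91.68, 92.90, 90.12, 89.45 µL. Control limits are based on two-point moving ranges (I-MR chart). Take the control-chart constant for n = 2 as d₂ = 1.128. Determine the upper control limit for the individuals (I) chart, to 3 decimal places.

X̄ = (91.24 + 92.46 + 93.44 + 88.70 + 93.25 + 95.97 + 90.42 + 90.27 + 90.59 + 94.79 + 93.07 + 91.68 + 92.90 + 90.12 + 89.45) / 15 = 91.8900
Moving ranges: 1.22, 0.98, 4.74, 4.55, 2.72, 5.55, 0.15, 0.32, 4.20, 1.72, 1.39, 1.22, 2.78, 0.67; M̄R̄ = 32.2100 / 14 = 2.3007
UCL = X̄ + 3·M̄R̄/d₂ = 91.8900 + 3 × 2.3007 / 1.128 = 98.0089

98.009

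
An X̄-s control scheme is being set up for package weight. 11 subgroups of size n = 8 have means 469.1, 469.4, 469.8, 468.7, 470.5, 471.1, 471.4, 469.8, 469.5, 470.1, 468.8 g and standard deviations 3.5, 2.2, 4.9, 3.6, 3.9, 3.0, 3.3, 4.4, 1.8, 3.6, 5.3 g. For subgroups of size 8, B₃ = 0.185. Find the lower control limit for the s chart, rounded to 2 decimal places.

s̄ = (3.5 + 2.2 + 4.9 + 3.6 + 3.9 + 3.0 + 3.3 + 4.4 + 1.8 + 3.6 + 5.3) / 11 = 3.5909
LCL_s = B₃·s̄ = 0.185 × 3.5909 = 0.6643

0.66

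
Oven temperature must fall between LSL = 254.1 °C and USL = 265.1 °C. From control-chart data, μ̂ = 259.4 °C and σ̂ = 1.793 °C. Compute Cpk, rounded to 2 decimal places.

Cpu = (USL − μ̂) / (3σ̂) = (265.1 − 259.4) / (3 × 1.793) = 1.0597; Cpl = (μ̂ − LSL) / (3σ̂) = (259.4 − 254.1) / (3 × 1.793) = 0.9853; Cpk = min(Cpu, Cpl) = 0.9853

0.99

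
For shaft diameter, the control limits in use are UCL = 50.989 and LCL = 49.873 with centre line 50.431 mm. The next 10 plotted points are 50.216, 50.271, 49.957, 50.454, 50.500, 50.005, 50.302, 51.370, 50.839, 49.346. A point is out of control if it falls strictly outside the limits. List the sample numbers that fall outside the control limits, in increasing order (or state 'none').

8, 10

Compare each point to [49.873, 50.989]: sample 8 = 51.370 > UCL; sample 10 = 49.346 < LCL.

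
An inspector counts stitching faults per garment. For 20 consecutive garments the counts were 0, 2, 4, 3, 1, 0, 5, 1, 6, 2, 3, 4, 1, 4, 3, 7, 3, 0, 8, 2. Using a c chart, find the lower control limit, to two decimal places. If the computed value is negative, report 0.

c̄ = (0 + 2 + 4 + 3 + 1 + 0 + 5 + 1 + 6 + 2 + 3 + 4 + 1 + 4 + 3 + 7 + 3 + 0 + 8 + 2) / 20 = 59 / 20 = 2.9500
LCL = c̄ − 3√c̄ = 2.9500 − 3 × 1.7176 = -2.2027 → 0 (cannot be negative)

0.00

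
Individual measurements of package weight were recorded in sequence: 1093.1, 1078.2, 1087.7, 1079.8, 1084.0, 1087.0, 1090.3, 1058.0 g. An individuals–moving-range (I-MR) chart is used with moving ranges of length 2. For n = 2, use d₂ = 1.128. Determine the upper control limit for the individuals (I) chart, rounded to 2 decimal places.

1110.80

X̄ = (1093.1 + 1078.2 + 1087.7 + 1079.8 + 1084.0 + 1087.0 + 1090.3 + 1058.0) / 8 = 1082.2625
Moving ranges: 14.9, 9.5, 7.9, 4.2, 3.0, 3.3, 32.3; M̄R̄ = 75.1000 / 7 = 10.7286
UCL = X̄ + 3·M̄R̄/d₂ = 1082.2625 + 3 × 10.7286 / 1.128 = 1110.7959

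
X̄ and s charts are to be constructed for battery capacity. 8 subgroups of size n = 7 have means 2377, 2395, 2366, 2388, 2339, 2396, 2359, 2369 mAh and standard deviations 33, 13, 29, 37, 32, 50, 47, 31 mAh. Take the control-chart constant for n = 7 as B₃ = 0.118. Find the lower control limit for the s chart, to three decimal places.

s̄ = (33 + 13 + 29 + 37 + 32 + 50 + 47 + 31) / 8 = 34.0000
LCL_s = B₃·s̄ = 0.118 × 34.0000 = 4.0120

4.012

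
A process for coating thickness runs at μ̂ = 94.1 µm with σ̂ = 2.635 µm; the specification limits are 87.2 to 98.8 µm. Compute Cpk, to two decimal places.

Cpu = (USL − μ̂) / (3σ̂) = (98.8 − 94.1) / (3 × 2.635) = 0.5946; Cpl = (μ̂ − LSL) / (3σ̂) = (94.1 − 87.2) / (3 × 2.635) = 0.8729; Cpk = min(Cpu, Cpl) = 0.5946

0.59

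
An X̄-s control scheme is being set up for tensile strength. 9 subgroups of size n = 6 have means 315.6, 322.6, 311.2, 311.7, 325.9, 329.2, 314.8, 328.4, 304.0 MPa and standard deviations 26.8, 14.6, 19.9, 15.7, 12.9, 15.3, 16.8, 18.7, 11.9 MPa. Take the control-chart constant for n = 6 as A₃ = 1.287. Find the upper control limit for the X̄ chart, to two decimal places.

X̄̄ = (315.6 + 322.6 + 311.2 + 311.7 + 325.9 + 329.2 + 314.8 + 328.4 + 304.0) / 9 = 318.1556
s̄ = (26.8 + 14.6 + 19.9 + 15.7 + 12.9 + 15.3 + 16.8 + 18.7 + 11.9) / 9 = 16.9556
UCL = X̄̄ + A₃·s̄ = 318.1556 + 1.287 × 16.9556 = 339.9774

339.98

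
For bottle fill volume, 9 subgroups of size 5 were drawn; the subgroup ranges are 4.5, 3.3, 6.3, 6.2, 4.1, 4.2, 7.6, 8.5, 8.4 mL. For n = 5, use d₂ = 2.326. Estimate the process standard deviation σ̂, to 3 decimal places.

2.537

R̄ = (4.5 + 3.3 + 6.3 + 6.2 + 4.1 + 4.2 + 7.6 + 8.5 + 8.4) / 9 = 5.9000
σ̂ = R̄ / d₂ = 5.9000 / 2.326 = 2.5365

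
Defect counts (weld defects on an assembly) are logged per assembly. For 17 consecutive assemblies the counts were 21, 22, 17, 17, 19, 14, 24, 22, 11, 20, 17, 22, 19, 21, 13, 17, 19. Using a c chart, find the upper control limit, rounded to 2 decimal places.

31.44

c̄ = (21 + 22 + 17 + 17 + 19 + 14 + 24 + 22 + 11 + 20 + 17 + 22 + 19 + 21 + 13 + 17 + 19) / 17 = 315 / 17 = 18.5294
UCL = c̄ + 3√c̄ = 18.5294 + 3 × √18.5294 = 18.5294 + 3 × 4.3046 = 31.4432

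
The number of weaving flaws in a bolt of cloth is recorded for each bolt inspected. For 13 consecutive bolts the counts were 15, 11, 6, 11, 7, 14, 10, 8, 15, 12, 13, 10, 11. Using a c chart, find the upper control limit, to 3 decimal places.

c̄ = (15 + 11 + 6 + 11 + 7 + 14 + 10 + 8 + 15 + 12 + 13 + 10 + 11) / 13 = 143 / 13 = 11.0000
UCL = c̄ + 3√c̄ = 11.0000 + 3 × √11.0000 = 11.0000 + 3 × 3.3166 = 20.9499

20.950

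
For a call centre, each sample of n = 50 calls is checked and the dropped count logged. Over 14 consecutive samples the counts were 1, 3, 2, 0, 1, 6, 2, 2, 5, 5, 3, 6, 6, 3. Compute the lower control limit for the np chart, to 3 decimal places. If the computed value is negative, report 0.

p̄ = Σdᵢ / (k·n) = 45 / (14 × 50) = 0.06429
LCL = np̄ − 3·√(np̄(1−p̄)) = 3.2143 − 3 × 1.7343 = -1.9885 → 0 (negative, so LCL = 0)

0.000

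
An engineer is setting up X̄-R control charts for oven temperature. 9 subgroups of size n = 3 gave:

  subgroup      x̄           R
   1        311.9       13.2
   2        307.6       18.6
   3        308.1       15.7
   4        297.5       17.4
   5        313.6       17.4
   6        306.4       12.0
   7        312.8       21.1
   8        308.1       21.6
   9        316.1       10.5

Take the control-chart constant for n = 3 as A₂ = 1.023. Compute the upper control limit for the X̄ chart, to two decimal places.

X̄̄ = (311.9 + 307.6 + 308.1 + 297.5 + 313.6 + 306.4 + 312.8 + 308.1 + 316.1) / 9 = 2782.1000 / 9 = 309.1222
R̄ = (13.2 + 18.6 + 15.7 + 17.4 + 17.4 + 12.0 + 21.1 + 21.6 + 10.5) / 9 = 147.5000 / 9 = 16.3889
UCL = X̄̄ + A₂·R̄ = 309.1222 + 1.023 × 16.3889 = 325.8881

325.89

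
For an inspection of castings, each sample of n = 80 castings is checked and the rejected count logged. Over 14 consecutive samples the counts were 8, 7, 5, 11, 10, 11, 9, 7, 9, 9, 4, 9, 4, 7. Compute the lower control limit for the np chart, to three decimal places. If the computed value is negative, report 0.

0.000

p̄ = Σdᵢ / (k·n) = 110 / (14 × 80) = 0.09821
LCL = np̄ − 3·√(np̄(1−p̄)) = 7.8571 − 3 × 2.6619 = -0.1284 → 0 (negative, so LCL = 0)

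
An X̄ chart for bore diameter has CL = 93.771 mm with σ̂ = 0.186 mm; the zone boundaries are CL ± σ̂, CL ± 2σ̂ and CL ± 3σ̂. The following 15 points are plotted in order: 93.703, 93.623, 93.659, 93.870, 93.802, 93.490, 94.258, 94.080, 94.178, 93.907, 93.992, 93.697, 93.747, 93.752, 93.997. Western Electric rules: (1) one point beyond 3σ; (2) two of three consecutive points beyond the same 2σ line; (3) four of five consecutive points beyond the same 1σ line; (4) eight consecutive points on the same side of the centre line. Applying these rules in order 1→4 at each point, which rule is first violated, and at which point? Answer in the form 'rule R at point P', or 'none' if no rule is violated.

rule 2 at point 9

Zone of each point (C = within 1σ̂, B = 1σ̂–2σ̂, A = 2σ̂–3σ̂, * = beyond 3σ̂; sign = side of CL): 1:-C, 2:-C, 3:-C, 4:+C, 5:+C, 6:-B, 7:+A, 8:+B, 9:+A, 10:+C, 11:+B, 12:-C, 13:-C, 14:-C, 15:+B
Rule 2 (two of three consecutive points beyond the same 2σ limit) is satisfied at point 9.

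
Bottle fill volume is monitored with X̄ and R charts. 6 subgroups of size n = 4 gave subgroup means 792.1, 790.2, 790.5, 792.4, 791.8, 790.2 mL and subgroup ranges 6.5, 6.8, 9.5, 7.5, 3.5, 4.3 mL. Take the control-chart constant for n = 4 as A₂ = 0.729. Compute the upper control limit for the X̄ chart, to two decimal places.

X̄̄ = (792.1 + 790.2 + 790.5 + 792.4 + 791.8 + 790.2) / 6 = 4747.2000 / 6 = 791.2000
R̄ = (6.5 + 6.8 + 9.5 + 7.5 + 3.5 + 4.3) / 6 = 38.1000 / 6 = 6.3500
UCL = X̄̄ + A₂·R̄ = 791.2000 + 0.729 × 6.3500 = 795.8291

795.83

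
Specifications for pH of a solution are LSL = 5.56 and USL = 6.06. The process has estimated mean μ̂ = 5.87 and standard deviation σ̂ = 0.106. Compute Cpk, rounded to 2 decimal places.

0.60

Cpu = (USL − μ̂) / (3σ̂) = (6.06 − 5.87) / (3 × 0.106) = 0.5975; Cpl = (μ̂ − LSL) / (3σ̂) = (5.87 − 5.56) / (3 × 0.106) = 0.9748; Cpk = min(Cpu, Cpl) = 0.5975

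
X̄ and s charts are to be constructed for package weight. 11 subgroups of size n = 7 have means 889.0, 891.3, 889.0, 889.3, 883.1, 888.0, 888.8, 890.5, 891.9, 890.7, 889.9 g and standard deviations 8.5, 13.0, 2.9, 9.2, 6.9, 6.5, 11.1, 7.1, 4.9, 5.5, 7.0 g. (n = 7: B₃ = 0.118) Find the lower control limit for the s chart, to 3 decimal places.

0.886

s̄ = (8.5 + 13.0 + 2.9 + 9.2 + 6.9 + 6.5 + 11.1 + 7.1 + 4.9 + 5.5 + 7.0) / 11 = 7.5091
LCL_s = B₃·s̄ = 0.118 × 7.5091 = 0.8861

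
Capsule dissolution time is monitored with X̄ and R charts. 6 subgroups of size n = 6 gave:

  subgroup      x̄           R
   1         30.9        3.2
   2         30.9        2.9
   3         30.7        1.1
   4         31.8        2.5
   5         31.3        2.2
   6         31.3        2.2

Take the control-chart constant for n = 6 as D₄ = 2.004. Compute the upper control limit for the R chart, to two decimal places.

4.71

R̄ = (3.2 + 2.9 + 1.1 + 2.5 + 2.2 + 2.2) / 6 = 14.1000 / 6 = 2.3500
UCL_R = D₄·R̄ = 2.004 × 2.3500 = 4.7094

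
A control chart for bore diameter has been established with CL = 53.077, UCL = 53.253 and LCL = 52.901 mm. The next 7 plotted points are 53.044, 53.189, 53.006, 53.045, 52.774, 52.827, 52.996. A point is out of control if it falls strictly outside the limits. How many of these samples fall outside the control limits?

2

Compare each point to [52.901, 53.253]: sample 5 = 52.774 < LCL; sample 6 = 52.827 < LCL.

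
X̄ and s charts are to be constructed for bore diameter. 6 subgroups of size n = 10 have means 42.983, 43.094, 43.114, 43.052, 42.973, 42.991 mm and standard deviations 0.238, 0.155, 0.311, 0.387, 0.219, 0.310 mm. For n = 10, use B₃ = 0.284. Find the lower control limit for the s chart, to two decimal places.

s̄ = (0.238 + 0.155 + 0.311 + 0.387 + 0.219 + 0.310) / 6 = 0.2700
LCL_s = B₃·s̄ = 0.284 × 0.2700 = 0.0767

0.08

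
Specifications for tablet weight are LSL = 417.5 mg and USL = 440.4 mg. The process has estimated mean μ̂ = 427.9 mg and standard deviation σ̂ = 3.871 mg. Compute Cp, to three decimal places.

Cp = (USL − LSL) / (6σ̂) = (440.4 − 417.5) / (6 × 3.871) = 22.9000 / 23.2260 = 0.9860

0.986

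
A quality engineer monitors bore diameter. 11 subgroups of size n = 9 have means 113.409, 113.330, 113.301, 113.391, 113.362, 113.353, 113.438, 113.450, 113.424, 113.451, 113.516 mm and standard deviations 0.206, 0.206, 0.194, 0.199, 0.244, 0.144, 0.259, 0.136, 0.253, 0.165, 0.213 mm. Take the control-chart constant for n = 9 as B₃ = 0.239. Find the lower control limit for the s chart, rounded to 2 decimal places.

0.05

s̄ = (0.206 + 0.206 + 0.194 + 0.199 + 0.244 + 0.144 + 0.259 + 0.136 + 0.253 + 0.165 + 0.213) / 11 = 0.2017
LCL_s = B₃·s̄ = 0.239 × 0.2017 = 0.0482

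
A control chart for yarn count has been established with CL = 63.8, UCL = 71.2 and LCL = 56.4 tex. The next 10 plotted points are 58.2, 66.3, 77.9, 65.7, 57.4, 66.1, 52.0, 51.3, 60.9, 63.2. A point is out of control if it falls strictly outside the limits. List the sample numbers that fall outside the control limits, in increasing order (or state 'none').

Compare each point to [56.4, 71.2]: sample 3 = 77.9 > UCL; sample 7 = 52.0 < LCL; sample 8 = 51.3 < LCL.

3, 7, 8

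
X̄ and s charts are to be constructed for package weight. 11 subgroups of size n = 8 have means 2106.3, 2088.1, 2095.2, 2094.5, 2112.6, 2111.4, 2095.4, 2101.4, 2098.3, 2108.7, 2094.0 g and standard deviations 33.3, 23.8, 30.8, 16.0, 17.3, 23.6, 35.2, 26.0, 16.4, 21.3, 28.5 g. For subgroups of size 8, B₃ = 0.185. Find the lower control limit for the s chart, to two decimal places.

s̄ = (33.3 + 23.8 + 30.8 + 16.0 + 17.3 + 23.6 + 35.2 + 26.0 + 16.4 + 21.3 + 28.5) / 11 = 24.7455
LCL_s = B₃·s̄ = 0.185 × 24.7455 = 4.5779

4.58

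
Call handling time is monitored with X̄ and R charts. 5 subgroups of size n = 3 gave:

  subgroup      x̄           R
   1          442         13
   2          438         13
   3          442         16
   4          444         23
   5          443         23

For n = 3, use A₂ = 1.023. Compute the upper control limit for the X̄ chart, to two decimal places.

459.80

X̄̄ = (442 + 438 + 442 + 444 + 443) / 5 = 2209.0000 / 5 = 441.8000
R̄ = (13 + 13 + 16 + 23 + 23) / 5 = 88.0000 / 5 = 17.6000
UCL = X̄̄ + A₂·R̄ = 441.8000 + 1.023 × 17.6000 = 459.8048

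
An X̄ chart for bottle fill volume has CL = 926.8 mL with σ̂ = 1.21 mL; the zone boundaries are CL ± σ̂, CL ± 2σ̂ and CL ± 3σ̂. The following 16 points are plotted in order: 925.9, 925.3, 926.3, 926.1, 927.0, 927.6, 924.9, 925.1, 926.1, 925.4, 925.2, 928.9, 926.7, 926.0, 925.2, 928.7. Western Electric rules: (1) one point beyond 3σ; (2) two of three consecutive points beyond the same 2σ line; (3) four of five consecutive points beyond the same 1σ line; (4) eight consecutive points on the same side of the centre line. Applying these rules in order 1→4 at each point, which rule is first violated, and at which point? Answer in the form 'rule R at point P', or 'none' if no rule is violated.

rule 3 at point 11

Zone of each point (C = within 1σ̂, B = 1σ̂–2σ̂, A = 2σ̂–3σ̂, * = beyond 3σ̂; sign = side of CL): 1:-C, 2:-B, 3:-C, 4:-C, 5:+C, 6:+C, 7:-B, 8:-B, 9:-C, 10:-B, 11:-B, 12:+B, 13:-C, 14:-C, 15:-B, 16:+B
Rule 3 (four of five consecutive points beyond the same 1σ limit) is satisfied at point 11.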